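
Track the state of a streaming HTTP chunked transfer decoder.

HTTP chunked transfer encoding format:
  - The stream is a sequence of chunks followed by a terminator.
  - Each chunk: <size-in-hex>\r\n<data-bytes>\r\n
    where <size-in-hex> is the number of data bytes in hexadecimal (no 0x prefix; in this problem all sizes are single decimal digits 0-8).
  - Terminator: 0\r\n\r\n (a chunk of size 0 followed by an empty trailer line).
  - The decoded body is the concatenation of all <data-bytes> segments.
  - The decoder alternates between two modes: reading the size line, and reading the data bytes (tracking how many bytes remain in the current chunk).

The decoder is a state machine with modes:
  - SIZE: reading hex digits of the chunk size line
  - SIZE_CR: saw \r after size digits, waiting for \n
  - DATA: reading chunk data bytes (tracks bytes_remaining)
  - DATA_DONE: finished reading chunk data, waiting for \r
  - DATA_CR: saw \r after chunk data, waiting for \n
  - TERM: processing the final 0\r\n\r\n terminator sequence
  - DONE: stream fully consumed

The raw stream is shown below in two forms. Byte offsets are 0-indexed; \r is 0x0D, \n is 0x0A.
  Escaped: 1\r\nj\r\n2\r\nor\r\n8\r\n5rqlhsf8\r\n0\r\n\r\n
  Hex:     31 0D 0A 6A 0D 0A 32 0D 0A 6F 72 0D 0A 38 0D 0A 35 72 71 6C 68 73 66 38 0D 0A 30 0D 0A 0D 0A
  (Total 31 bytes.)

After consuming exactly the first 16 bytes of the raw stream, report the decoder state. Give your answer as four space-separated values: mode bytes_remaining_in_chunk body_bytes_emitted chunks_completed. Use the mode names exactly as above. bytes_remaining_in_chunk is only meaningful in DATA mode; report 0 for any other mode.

Answer: DATA 8 3 2

Derivation:
Byte 0 = '1': mode=SIZE remaining=0 emitted=0 chunks_done=0
Byte 1 = 0x0D: mode=SIZE_CR remaining=0 emitted=0 chunks_done=0
Byte 2 = 0x0A: mode=DATA remaining=1 emitted=0 chunks_done=0
Byte 3 = 'j': mode=DATA_DONE remaining=0 emitted=1 chunks_done=0
Byte 4 = 0x0D: mode=DATA_CR remaining=0 emitted=1 chunks_done=0
Byte 5 = 0x0A: mode=SIZE remaining=0 emitted=1 chunks_done=1
Byte 6 = '2': mode=SIZE remaining=0 emitted=1 chunks_done=1
Byte 7 = 0x0D: mode=SIZE_CR remaining=0 emitted=1 chunks_done=1
Byte 8 = 0x0A: mode=DATA remaining=2 emitted=1 chunks_done=1
Byte 9 = 'o': mode=DATA remaining=1 emitted=2 chunks_done=1
Byte 10 = 'r': mode=DATA_DONE remaining=0 emitted=3 chunks_done=1
Byte 11 = 0x0D: mode=DATA_CR remaining=0 emitted=3 chunks_done=1
Byte 12 = 0x0A: mode=SIZE remaining=0 emitted=3 chunks_done=2
Byte 13 = '8': mode=SIZE remaining=0 emitted=3 chunks_done=2
Byte 14 = 0x0D: mode=SIZE_CR remaining=0 emitted=3 chunks_done=2
Byte 15 = 0x0A: mode=DATA remaining=8 emitted=3 chunks_done=2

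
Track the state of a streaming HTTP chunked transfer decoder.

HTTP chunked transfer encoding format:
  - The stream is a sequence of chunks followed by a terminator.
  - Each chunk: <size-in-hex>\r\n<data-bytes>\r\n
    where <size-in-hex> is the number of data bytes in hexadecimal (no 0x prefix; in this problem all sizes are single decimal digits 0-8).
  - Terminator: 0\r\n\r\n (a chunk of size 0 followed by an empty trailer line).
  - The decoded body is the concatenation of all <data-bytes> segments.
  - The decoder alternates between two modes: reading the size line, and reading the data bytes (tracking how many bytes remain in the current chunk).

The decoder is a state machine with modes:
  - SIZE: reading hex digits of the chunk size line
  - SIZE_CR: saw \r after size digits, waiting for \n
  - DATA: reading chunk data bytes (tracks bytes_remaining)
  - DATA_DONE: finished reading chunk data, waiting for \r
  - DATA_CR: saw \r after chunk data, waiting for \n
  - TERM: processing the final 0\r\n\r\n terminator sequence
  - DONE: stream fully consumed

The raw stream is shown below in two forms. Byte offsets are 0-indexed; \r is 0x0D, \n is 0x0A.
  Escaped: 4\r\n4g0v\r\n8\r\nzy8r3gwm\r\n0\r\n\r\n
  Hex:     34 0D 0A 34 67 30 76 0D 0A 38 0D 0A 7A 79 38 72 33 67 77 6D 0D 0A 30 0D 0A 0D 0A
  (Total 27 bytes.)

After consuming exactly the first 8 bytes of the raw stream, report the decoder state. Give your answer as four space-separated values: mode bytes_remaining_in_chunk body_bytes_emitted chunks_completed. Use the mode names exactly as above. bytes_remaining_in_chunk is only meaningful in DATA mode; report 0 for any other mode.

Byte 0 = '4': mode=SIZE remaining=0 emitted=0 chunks_done=0
Byte 1 = 0x0D: mode=SIZE_CR remaining=0 emitted=0 chunks_done=0
Byte 2 = 0x0A: mode=DATA remaining=4 emitted=0 chunks_done=0
Byte 3 = '4': mode=DATA remaining=3 emitted=1 chunks_done=0
Byte 4 = 'g': mode=DATA remaining=2 emitted=2 chunks_done=0
Byte 5 = '0': mode=DATA remaining=1 emitted=3 chunks_done=0
Byte 6 = 'v': mode=DATA_DONE remaining=0 emitted=4 chunks_done=0
Byte 7 = 0x0D: mode=DATA_CR remaining=0 emitted=4 chunks_done=0

Answer: DATA_CR 0 4 0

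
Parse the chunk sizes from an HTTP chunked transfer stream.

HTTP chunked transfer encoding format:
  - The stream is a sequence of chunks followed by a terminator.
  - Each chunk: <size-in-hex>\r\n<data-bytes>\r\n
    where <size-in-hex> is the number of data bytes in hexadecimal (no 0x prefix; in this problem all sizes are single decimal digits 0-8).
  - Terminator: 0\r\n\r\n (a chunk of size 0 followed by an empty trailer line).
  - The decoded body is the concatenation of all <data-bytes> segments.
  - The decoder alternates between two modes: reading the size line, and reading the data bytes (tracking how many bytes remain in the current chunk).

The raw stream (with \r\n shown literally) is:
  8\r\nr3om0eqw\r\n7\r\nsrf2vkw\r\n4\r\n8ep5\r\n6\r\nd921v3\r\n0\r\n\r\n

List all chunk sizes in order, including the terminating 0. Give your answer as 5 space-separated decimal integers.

Chunk 1: stream[0..1]='8' size=0x8=8, data at stream[3..11]='r3om0eqw' -> body[0..8], body so far='r3om0eqw'
Chunk 2: stream[13..14]='7' size=0x7=7, data at stream[16..23]='srf2vkw' -> body[8..15], body so far='r3om0eqwsrf2vkw'
Chunk 3: stream[25..26]='4' size=0x4=4, data at stream[28..32]='8ep5' -> body[15..19], body so far='r3om0eqwsrf2vkw8ep5'
Chunk 4: stream[34..35]='6' size=0x6=6, data at stream[37..43]='d921v3' -> body[19..25], body so far='r3om0eqwsrf2vkw8ep5d921v3'
Chunk 5: stream[45..46]='0' size=0 (terminator). Final body='r3om0eqwsrf2vkw8ep5d921v3' (25 bytes)

Answer: 8 7 4 6 0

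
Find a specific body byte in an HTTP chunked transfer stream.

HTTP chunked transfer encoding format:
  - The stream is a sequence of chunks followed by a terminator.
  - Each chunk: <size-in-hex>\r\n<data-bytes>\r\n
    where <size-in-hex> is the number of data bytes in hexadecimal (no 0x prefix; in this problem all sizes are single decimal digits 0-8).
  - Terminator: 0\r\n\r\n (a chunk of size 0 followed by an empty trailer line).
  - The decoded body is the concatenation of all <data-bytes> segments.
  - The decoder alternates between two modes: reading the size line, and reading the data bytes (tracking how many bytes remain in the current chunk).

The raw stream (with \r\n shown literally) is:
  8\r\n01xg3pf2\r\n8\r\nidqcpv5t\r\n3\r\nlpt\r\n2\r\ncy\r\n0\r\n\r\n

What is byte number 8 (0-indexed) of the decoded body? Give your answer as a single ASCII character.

Answer: i

Derivation:
Chunk 1: stream[0..1]='8' size=0x8=8, data at stream[3..11]='01xg3pf2' -> body[0..8], body so far='01xg3pf2'
Chunk 2: stream[13..14]='8' size=0x8=8, data at stream[16..24]='idqcpv5t' -> body[8..16], body so far='01xg3pf2idqcpv5t'
Chunk 3: stream[26..27]='3' size=0x3=3, data at stream[29..32]='lpt' -> body[16..19], body so far='01xg3pf2idqcpv5tlpt'
Chunk 4: stream[34..35]='2' size=0x2=2, data at stream[37..39]='cy' -> body[19..21], body so far='01xg3pf2idqcpv5tlptcy'
Chunk 5: stream[41..42]='0' size=0 (terminator). Final body='01xg3pf2idqcpv5tlptcy' (21 bytes)
Body byte 8 = 'i'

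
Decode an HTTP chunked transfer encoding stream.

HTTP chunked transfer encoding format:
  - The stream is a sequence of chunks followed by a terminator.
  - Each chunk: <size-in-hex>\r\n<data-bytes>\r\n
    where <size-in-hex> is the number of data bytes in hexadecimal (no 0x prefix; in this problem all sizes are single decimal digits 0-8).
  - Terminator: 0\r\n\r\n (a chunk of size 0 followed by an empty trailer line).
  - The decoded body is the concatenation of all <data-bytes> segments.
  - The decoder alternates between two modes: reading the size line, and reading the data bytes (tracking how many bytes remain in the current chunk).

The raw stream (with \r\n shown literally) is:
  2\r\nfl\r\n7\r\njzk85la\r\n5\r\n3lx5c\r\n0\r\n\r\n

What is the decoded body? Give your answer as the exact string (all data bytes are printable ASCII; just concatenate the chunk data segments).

Answer: fljzk85la3lx5c

Derivation:
Chunk 1: stream[0..1]='2' size=0x2=2, data at stream[3..5]='fl' -> body[0..2], body so far='fl'
Chunk 2: stream[7..8]='7' size=0x7=7, data at stream[10..17]='jzk85la' -> body[2..9], body so far='fljzk85la'
Chunk 3: stream[19..20]='5' size=0x5=5, data at stream[22..27]='3lx5c' -> body[9..14], body so far='fljzk85la3lx5c'
Chunk 4: stream[29..30]='0' size=0 (terminator). Final body='fljzk85la3lx5c' (14 bytes)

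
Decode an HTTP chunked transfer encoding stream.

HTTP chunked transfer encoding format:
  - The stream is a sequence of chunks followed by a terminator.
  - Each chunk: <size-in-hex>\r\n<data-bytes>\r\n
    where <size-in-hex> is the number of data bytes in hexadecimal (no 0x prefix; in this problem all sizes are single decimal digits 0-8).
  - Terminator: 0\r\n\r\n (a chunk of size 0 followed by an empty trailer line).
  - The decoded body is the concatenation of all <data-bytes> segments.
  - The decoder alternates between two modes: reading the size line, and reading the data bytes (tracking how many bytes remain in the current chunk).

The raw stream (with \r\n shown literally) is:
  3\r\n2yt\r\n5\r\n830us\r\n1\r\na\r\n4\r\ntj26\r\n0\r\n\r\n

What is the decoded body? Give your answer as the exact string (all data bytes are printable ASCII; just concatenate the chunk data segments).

Answer: 2yt830usatj26

Derivation:
Chunk 1: stream[0..1]='3' size=0x3=3, data at stream[3..6]='2yt' -> body[0..3], body so far='2yt'
Chunk 2: stream[8..9]='5' size=0x5=5, data at stream[11..16]='830us' -> body[3..8], body so far='2yt830us'
Chunk 3: stream[18..19]='1' size=0x1=1, data at stream[21..22]='a' -> body[8..9], body so far='2yt830usa'
Chunk 4: stream[24..25]='4' size=0x4=4, data at stream[27..31]='tj26' -> body[9..13], body so far='2yt830usatj26'
Chunk 5: stream[33..34]='0' size=0 (terminator). Final body='2yt830usatj26' (13 bytes)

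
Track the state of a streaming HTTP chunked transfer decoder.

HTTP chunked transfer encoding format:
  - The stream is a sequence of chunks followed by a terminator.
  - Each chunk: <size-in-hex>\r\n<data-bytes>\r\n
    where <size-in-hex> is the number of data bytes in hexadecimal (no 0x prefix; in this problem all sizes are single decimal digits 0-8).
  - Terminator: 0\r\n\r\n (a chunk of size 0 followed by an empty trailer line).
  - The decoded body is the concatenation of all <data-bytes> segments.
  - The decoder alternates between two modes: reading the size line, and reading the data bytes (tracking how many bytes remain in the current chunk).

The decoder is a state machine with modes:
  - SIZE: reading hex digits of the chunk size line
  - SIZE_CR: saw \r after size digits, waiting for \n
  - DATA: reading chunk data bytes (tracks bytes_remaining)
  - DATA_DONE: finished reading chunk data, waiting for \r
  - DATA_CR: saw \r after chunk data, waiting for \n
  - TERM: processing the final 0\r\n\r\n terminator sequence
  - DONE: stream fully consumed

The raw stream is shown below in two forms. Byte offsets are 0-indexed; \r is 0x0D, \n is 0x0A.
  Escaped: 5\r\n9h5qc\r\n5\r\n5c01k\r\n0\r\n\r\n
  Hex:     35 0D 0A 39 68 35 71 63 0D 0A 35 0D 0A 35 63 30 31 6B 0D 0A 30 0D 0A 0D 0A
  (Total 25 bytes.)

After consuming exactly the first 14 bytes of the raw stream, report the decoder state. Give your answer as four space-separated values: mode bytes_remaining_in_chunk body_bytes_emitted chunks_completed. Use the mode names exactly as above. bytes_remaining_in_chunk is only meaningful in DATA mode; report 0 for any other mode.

Answer: DATA 4 6 1

Derivation:
Byte 0 = '5': mode=SIZE remaining=0 emitted=0 chunks_done=0
Byte 1 = 0x0D: mode=SIZE_CR remaining=0 emitted=0 chunks_done=0
Byte 2 = 0x0A: mode=DATA remaining=5 emitted=0 chunks_done=0
Byte 3 = '9': mode=DATA remaining=4 emitted=1 chunks_done=0
Byte 4 = 'h': mode=DATA remaining=3 emitted=2 chunks_done=0
Byte 5 = '5': mode=DATA remaining=2 emitted=3 chunks_done=0
Byte 6 = 'q': mode=DATA remaining=1 emitted=4 chunks_done=0
Byte 7 = 'c': mode=DATA_DONE remaining=0 emitted=5 chunks_done=0
Byte 8 = 0x0D: mode=DATA_CR remaining=0 emitted=5 chunks_done=0
Byte 9 = 0x0A: mode=SIZE remaining=0 emitted=5 chunks_done=1
Byte 10 = '5': mode=SIZE remaining=0 emitted=5 chunks_done=1
Byte 11 = 0x0D: mode=SIZE_CR remaining=0 emitted=5 chunks_done=1
Byte 12 = 0x0A: mode=DATA remaining=5 emitted=5 chunks_done=1
Byte 13 = '5': mode=DATA remaining=4 emitted=6 chunks_done=1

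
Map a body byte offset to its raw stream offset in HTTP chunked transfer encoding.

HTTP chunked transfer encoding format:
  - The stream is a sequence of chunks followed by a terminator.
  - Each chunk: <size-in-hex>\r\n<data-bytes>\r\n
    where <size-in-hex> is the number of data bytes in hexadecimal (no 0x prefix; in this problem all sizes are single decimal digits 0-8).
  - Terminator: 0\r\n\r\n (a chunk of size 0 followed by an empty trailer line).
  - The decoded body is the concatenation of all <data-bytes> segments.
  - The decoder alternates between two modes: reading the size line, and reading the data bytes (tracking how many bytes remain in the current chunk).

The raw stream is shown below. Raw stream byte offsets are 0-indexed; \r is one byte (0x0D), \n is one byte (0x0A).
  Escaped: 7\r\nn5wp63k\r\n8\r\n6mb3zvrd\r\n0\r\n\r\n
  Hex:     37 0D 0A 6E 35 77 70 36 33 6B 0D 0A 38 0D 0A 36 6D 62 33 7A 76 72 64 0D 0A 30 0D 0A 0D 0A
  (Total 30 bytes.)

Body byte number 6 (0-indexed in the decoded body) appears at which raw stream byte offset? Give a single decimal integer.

Chunk 1: stream[0..1]='7' size=0x7=7, data at stream[3..10]='n5wp63k' -> body[0..7], body so far='n5wp63k'
Chunk 2: stream[12..13]='8' size=0x8=8, data at stream[15..23]='6mb3zvrd' -> body[7..15], body so far='n5wp63k6mb3zvrd'
Chunk 3: stream[25..26]='0' size=0 (terminator). Final body='n5wp63k6mb3zvrd' (15 bytes)
Body byte 6 at stream offset 9

Answer: 9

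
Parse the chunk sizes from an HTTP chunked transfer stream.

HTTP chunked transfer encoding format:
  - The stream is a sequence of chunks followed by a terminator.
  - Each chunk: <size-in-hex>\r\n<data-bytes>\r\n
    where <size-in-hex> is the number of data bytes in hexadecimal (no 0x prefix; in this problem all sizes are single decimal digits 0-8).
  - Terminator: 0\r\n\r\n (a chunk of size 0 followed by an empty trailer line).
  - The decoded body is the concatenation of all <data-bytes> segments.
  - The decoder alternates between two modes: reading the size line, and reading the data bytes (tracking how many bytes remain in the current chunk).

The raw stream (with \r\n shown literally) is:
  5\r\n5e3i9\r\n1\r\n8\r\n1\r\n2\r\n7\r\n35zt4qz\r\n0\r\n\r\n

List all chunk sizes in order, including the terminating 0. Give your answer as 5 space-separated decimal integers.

Chunk 1: stream[0..1]='5' size=0x5=5, data at stream[3..8]='5e3i9' -> body[0..5], body so far='5e3i9'
Chunk 2: stream[10..11]='1' size=0x1=1, data at stream[13..14]='8' -> body[5..6], body so far='5e3i98'
Chunk 3: stream[16..17]='1' size=0x1=1, data at stream[19..20]='2' -> body[6..7], body so far='5e3i982'
Chunk 4: stream[22..23]='7' size=0x7=7, data at stream[25..32]='35zt4qz' -> body[7..14], body so far='5e3i98235zt4qz'
Chunk 5: stream[34..35]='0' size=0 (terminator). Final body='5e3i98235zt4qz' (14 bytes)

Answer: 5 1 1 7 0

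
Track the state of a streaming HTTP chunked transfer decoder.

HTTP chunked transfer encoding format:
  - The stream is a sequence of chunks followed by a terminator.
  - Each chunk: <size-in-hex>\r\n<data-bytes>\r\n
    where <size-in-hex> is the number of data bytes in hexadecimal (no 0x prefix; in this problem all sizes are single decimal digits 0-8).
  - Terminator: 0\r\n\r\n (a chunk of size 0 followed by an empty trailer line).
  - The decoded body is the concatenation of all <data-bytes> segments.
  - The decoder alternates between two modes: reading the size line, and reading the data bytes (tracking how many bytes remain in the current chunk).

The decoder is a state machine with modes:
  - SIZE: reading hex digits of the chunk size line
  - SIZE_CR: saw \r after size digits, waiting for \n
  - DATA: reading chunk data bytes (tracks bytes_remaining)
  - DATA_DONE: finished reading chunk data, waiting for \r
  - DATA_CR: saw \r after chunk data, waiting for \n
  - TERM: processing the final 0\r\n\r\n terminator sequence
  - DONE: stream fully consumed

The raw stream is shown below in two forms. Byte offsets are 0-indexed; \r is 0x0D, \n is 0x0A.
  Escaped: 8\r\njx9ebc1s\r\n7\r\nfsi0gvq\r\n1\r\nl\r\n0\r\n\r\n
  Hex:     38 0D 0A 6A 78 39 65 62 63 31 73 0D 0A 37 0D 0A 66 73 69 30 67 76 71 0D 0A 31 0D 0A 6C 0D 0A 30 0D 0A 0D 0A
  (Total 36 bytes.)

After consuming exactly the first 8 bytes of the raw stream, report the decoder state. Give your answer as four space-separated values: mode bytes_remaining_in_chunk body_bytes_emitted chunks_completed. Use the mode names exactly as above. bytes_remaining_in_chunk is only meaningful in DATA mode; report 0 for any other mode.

Answer: DATA 3 5 0

Derivation:
Byte 0 = '8': mode=SIZE remaining=0 emitted=0 chunks_done=0
Byte 1 = 0x0D: mode=SIZE_CR remaining=0 emitted=0 chunks_done=0
Byte 2 = 0x0A: mode=DATA remaining=8 emitted=0 chunks_done=0
Byte 3 = 'j': mode=DATA remaining=7 emitted=1 chunks_done=0
Byte 4 = 'x': mode=DATA remaining=6 emitted=2 chunks_done=0
Byte 5 = '9': mode=DATA remaining=5 emitted=3 chunks_done=0
Byte 6 = 'e': mode=DATA remaining=4 emitted=4 chunks_done=0
Byte 7 = 'b': mode=DATA remaining=3 emitted=5 chunks_done=0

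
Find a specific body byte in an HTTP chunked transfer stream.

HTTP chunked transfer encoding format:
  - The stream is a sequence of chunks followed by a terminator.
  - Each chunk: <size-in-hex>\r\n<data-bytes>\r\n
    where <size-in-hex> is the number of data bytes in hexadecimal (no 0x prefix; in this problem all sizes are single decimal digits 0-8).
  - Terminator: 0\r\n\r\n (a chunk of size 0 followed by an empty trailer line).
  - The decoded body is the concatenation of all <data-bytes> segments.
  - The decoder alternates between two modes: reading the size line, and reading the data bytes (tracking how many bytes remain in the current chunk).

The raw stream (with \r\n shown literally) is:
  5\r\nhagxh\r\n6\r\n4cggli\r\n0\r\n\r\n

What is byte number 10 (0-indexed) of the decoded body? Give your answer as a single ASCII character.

Chunk 1: stream[0..1]='5' size=0x5=5, data at stream[3..8]='hagxh' -> body[0..5], body so far='hagxh'
Chunk 2: stream[10..11]='6' size=0x6=6, data at stream[13..19]='4cggli' -> body[5..11], body so far='hagxh4cggli'
Chunk 3: stream[21..22]='0' size=0 (terminator). Final body='hagxh4cggli' (11 bytes)
Body byte 10 = 'i'

Answer: i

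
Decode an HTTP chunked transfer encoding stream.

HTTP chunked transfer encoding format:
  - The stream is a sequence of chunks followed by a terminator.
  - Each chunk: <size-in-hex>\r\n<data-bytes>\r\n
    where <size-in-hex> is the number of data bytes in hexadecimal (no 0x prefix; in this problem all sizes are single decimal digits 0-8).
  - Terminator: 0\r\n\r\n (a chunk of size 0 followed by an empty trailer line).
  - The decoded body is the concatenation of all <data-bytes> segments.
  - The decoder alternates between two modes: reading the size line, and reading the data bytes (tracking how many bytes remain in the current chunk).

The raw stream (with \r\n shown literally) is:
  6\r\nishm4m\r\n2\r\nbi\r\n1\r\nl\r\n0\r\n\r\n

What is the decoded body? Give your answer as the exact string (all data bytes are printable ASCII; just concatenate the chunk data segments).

Answer: ishm4mbil

Derivation:
Chunk 1: stream[0..1]='6' size=0x6=6, data at stream[3..9]='ishm4m' -> body[0..6], body so far='ishm4m'
Chunk 2: stream[11..12]='2' size=0x2=2, data at stream[14..16]='bi' -> body[6..8], body so far='ishm4mbi'
Chunk 3: stream[18..19]='1' size=0x1=1, data at stream[21..22]='l' -> body[8..9], body so far='ishm4mbil'
Chunk 4: stream[24..25]='0' size=0 (terminator). Final body='ishm4mbil' (9 bytes)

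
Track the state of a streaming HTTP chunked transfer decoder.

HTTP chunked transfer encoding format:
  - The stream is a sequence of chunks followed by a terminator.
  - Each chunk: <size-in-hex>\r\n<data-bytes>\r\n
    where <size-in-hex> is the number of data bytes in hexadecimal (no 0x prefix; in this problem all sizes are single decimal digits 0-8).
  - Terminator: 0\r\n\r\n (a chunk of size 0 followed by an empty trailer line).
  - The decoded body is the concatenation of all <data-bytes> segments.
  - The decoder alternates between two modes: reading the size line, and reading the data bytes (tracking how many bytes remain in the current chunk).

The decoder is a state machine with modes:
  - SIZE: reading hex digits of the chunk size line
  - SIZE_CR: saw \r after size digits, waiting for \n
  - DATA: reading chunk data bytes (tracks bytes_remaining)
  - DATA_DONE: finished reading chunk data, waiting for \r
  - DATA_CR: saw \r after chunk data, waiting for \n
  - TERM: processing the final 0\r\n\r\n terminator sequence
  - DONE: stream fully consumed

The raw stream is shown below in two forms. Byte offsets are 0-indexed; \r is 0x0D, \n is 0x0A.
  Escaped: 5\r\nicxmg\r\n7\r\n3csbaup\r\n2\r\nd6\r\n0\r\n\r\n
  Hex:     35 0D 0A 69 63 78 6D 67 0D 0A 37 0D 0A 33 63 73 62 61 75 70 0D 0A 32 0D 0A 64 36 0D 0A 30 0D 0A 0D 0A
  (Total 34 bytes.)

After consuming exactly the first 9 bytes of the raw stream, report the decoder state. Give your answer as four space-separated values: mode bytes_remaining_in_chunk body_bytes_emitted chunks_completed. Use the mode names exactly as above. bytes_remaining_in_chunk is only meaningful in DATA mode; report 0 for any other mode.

Byte 0 = '5': mode=SIZE remaining=0 emitted=0 chunks_done=0
Byte 1 = 0x0D: mode=SIZE_CR remaining=0 emitted=0 chunks_done=0
Byte 2 = 0x0A: mode=DATA remaining=5 emitted=0 chunks_done=0
Byte 3 = 'i': mode=DATA remaining=4 emitted=1 chunks_done=0
Byte 4 = 'c': mode=DATA remaining=3 emitted=2 chunks_done=0
Byte 5 = 'x': mode=DATA remaining=2 emitted=3 chunks_done=0
Byte 6 = 'm': mode=DATA remaining=1 emitted=4 chunks_done=0
Byte 7 = 'g': mode=DATA_DONE remaining=0 emitted=5 chunks_done=0
Byte 8 = 0x0D: mode=DATA_CR remaining=0 emitted=5 chunks_done=0

Answer: DATA_CR 0 5 0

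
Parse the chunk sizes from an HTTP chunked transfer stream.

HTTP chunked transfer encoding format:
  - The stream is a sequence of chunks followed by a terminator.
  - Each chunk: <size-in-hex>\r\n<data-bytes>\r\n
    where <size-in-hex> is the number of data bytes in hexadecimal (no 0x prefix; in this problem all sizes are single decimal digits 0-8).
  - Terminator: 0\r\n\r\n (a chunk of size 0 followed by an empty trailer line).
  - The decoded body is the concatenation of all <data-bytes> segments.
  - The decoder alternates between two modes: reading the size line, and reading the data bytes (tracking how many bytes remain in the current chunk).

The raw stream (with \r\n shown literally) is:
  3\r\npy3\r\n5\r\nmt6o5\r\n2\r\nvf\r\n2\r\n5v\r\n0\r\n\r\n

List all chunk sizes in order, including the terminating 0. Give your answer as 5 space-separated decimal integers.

Chunk 1: stream[0..1]='3' size=0x3=3, data at stream[3..6]='py3' -> body[0..3], body so far='py3'
Chunk 2: stream[8..9]='5' size=0x5=5, data at stream[11..16]='mt6o5' -> body[3..8], body so far='py3mt6o5'
Chunk 3: stream[18..19]='2' size=0x2=2, data at stream[21..23]='vf' -> body[8..10], body so far='py3mt6o5vf'
Chunk 4: stream[25..26]='2' size=0x2=2, data at stream[28..30]='5v' -> body[10..12], body so far='py3mt6o5vf5v'
Chunk 5: stream[32..33]='0' size=0 (terminator). Final body='py3mt6o5vf5v' (12 bytes)

Answer: 3 5 2 2 0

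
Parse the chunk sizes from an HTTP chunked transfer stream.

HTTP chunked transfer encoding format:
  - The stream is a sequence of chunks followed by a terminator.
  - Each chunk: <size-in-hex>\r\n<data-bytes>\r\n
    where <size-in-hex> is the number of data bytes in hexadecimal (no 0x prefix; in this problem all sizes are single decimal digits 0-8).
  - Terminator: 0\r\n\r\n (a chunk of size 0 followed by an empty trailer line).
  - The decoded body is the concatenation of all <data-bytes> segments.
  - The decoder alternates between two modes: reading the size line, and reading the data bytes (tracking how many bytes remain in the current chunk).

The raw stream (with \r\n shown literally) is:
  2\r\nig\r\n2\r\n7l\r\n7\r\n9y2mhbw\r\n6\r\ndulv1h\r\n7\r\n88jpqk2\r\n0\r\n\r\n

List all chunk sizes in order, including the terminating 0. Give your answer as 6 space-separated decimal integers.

Answer: 2 2 7 6 7 0

Derivation:
Chunk 1: stream[0..1]='2' size=0x2=2, data at stream[3..5]='ig' -> body[0..2], body so far='ig'
Chunk 2: stream[7..8]='2' size=0x2=2, data at stream[10..12]='7l' -> body[2..4], body so far='ig7l'
Chunk 3: stream[14..15]='7' size=0x7=7, data at stream[17..24]='9y2mhbw' -> body[4..11], body so far='ig7l9y2mhbw'
Chunk 4: stream[26..27]='6' size=0x6=6, data at stream[29..35]='dulv1h' -> body[11..17], body so far='ig7l9y2mhbwdulv1h'
Chunk 5: stream[37..38]='7' size=0x7=7, data at stream[40..47]='88jpqk2' -> body[17..24], body so far='ig7l9y2mhbwdulv1h88jpqk2'
Chunk 6: stream[49..50]='0' size=0 (terminator). Final body='ig7l9y2mhbwdulv1h88jpqk2' (24 bytes)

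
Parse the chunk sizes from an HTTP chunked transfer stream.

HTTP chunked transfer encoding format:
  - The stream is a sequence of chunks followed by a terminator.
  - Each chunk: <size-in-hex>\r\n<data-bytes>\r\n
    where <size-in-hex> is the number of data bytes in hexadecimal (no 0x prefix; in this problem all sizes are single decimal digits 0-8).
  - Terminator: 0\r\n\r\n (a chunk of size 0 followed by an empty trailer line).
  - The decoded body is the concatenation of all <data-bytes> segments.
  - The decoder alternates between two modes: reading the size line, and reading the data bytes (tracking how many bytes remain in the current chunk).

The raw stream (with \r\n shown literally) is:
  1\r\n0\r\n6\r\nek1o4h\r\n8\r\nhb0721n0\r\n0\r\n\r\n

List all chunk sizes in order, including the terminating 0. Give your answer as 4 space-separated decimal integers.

Answer: 1 6 8 0

Derivation:
Chunk 1: stream[0..1]='1' size=0x1=1, data at stream[3..4]='0' -> body[0..1], body so far='0'
Chunk 2: stream[6..7]='6' size=0x6=6, data at stream[9..15]='ek1o4h' -> body[1..7], body so far='0ek1o4h'
Chunk 3: stream[17..18]='8' size=0x8=8, data at stream[20..28]='hb0721n0' -> body[7..15], body so far='0ek1o4hhb0721n0'
Chunk 4: stream[30..31]='0' size=0 (terminator). Final body='0ek1o4hhb0721n0' (15 bytes)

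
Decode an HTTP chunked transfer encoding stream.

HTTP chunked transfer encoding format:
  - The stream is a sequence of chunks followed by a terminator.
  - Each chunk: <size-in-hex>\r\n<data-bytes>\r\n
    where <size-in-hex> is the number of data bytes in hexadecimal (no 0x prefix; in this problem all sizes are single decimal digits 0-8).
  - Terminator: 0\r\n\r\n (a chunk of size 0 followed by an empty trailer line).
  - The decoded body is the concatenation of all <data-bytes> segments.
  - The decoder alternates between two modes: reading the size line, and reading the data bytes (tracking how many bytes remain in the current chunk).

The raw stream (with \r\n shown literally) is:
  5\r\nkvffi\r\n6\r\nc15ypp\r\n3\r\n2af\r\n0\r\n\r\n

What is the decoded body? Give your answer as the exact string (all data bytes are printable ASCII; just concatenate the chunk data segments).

Chunk 1: stream[0..1]='5' size=0x5=5, data at stream[3..8]='kvffi' -> body[0..5], body so far='kvffi'
Chunk 2: stream[10..11]='6' size=0x6=6, data at stream[13..19]='c15ypp' -> body[5..11], body so far='kvffic15ypp'
Chunk 3: stream[21..22]='3' size=0x3=3, data at stream[24..27]='2af' -> body[11..14], body so far='kvffic15ypp2af'
Chunk 4: stream[29..30]='0' size=0 (terminator). Final body='kvffic15ypp2af' (14 bytes)

Answer: kvffic15ypp2af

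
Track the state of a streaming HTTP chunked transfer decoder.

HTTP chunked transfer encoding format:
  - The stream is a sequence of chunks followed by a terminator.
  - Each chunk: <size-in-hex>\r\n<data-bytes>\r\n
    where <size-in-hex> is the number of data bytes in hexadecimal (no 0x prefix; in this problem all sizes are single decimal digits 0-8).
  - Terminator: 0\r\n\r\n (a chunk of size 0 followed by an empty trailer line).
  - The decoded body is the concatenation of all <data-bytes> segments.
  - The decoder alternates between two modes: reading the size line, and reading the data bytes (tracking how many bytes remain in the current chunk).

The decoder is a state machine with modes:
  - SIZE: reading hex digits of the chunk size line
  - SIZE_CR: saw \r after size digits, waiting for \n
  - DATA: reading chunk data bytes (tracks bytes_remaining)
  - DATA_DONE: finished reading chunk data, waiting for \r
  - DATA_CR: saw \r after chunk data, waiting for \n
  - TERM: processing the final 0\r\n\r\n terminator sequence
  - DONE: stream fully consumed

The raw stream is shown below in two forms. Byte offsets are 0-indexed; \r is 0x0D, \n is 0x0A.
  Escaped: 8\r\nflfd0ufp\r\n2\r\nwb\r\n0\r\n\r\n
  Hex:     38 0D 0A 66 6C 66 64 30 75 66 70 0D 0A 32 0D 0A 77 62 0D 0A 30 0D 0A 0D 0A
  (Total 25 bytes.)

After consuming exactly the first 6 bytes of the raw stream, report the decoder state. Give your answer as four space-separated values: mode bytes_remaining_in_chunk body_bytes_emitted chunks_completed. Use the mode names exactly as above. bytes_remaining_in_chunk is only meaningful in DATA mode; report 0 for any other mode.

Byte 0 = '8': mode=SIZE remaining=0 emitted=0 chunks_done=0
Byte 1 = 0x0D: mode=SIZE_CR remaining=0 emitted=0 chunks_done=0
Byte 2 = 0x0A: mode=DATA remaining=8 emitted=0 chunks_done=0
Byte 3 = 'f': mode=DATA remaining=7 emitted=1 chunks_done=0
Byte 4 = 'l': mode=DATA remaining=6 emitted=2 chunks_done=0
Byte 5 = 'f': mode=DATA remaining=5 emitted=3 chunks_done=0

Answer: DATA 5 3 0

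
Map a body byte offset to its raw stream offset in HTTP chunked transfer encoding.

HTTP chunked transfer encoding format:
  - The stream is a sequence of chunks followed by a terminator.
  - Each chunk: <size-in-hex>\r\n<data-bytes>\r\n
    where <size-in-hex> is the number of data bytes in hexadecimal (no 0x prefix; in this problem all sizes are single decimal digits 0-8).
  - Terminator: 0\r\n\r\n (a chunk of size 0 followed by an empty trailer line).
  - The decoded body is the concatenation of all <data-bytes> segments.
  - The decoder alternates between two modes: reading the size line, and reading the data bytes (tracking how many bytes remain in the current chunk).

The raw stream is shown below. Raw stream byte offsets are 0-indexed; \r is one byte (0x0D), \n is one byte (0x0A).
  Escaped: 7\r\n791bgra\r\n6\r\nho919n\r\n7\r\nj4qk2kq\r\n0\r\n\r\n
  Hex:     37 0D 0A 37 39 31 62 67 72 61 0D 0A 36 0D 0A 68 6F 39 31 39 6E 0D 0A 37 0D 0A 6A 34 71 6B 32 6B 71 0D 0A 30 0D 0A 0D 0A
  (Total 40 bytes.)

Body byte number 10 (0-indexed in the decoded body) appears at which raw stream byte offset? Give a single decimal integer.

Answer: 18

Derivation:
Chunk 1: stream[0..1]='7' size=0x7=7, data at stream[3..10]='791bgra' -> body[0..7], body so far='791bgra'
Chunk 2: stream[12..13]='6' size=0x6=6, data at stream[15..21]='ho919n' -> body[7..13], body so far='791bgraho919n'
Chunk 3: stream[23..24]='7' size=0x7=7, data at stream[26..33]='j4qk2kq' -> body[13..20], body so far='791bgraho919nj4qk2kq'
Chunk 4: stream[35..36]='0' size=0 (terminator). Final body='791bgraho919nj4qk2kq' (20 bytes)
Body byte 10 at stream offset 18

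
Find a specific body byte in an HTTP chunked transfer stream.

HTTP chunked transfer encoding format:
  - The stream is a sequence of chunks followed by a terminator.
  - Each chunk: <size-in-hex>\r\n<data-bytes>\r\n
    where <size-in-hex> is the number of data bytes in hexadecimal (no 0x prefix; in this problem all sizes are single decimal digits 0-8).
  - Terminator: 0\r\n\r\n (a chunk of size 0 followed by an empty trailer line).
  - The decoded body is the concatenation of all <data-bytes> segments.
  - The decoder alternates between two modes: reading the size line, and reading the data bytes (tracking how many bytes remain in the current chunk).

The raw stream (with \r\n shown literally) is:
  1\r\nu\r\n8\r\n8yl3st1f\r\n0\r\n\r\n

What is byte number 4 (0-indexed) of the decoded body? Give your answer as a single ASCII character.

Chunk 1: stream[0..1]='1' size=0x1=1, data at stream[3..4]='u' -> body[0..1], body so far='u'
Chunk 2: stream[6..7]='8' size=0x8=8, data at stream[9..17]='8yl3st1f' -> body[1..9], body so far='u8yl3st1f'
Chunk 3: stream[19..20]='0' size=0 (terminator). Final body='u8yl3st1f' (9 bytes)
Body byte 4 = '3'

Answer: 3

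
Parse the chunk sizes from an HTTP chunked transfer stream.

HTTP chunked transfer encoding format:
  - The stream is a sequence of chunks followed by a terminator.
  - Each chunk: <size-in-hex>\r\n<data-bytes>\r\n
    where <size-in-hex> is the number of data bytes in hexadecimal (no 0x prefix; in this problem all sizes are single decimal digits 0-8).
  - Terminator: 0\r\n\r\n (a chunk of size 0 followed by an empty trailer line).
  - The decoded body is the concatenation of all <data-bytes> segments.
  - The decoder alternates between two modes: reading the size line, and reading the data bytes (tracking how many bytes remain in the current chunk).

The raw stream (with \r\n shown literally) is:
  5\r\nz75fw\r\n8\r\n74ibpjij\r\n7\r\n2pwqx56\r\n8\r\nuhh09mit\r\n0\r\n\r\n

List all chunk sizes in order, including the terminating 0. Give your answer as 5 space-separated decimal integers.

Chunk 1: stream[0..1]='5' size=0x5=5, data at stream[3..8]='z75fw' -> body[0..5], body so far='z75fw'
Chunk 2: stream[10..11]='8' size=0x8=8, data at stream[13..21]='74ibpjij' -> body[5..13], body so far='z75fw74ibpjij'
Chunk 3: stream[23..24]='7' size=0x7=7, data at stream[26..33]='2pwqx56' -> body[13..20], body so far='z75fw74ibpjij2pwqx56'
Chunk 4: stream[35..36]='8' size=0x8=8, data at stream[38..46]='uhh09mit' -> body[20..28], body so far='z75fw74ibpjij2pwqx56uhh09mit'
Chunk 5: stream[48..49]='0' size=0 (terminator). Final body='z75fw74ibpjij2pwqx56uhh09mit' (28 bytes)

Answer: 5 8 7 8 0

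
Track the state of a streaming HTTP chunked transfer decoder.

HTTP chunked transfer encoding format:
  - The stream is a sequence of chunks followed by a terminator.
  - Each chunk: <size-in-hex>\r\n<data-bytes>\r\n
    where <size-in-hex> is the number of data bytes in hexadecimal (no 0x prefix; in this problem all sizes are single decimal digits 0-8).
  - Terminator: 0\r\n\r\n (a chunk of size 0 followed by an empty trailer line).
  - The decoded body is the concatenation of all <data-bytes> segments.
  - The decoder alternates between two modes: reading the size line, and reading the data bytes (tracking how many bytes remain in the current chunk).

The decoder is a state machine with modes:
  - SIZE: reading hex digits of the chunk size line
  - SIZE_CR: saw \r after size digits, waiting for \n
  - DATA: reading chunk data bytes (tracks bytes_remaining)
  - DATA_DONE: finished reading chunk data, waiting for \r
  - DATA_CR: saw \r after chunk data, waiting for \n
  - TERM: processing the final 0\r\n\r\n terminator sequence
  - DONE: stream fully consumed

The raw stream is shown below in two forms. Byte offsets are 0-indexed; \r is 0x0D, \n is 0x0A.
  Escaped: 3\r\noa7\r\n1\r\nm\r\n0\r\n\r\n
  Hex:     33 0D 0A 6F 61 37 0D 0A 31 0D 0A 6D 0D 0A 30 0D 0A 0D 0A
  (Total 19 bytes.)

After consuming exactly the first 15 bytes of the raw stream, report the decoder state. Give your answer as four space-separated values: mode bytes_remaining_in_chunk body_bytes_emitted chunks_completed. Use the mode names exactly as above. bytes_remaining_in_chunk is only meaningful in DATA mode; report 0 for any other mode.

Answer: SIZE 0 4 2

Derivation:
Byte 0 = '3': mode=SIZE remaining=0 emitted=0 chunks_done=0
Byte 1 = 0x0D: mode=SIZE_CR remaining=0 emitted=0 chunks_done=0
Byte 2 = 0x0A: mode=DATA remaining=3 emitted=0 chunks_done=0
Byte 3 = 'o': mode=DATA remaining=2 emitted=1 chunks_done=0
Byte 4 = 'a': mode=DATA remaining=1 emitted=2 chunks_done=0
Byte 5 = '7': mode=DATA_DONE remaining=0 emitted=3 chunks_done=0
Byte 6 = 0x0D: mode=DATA_CR remaining=0 emitted=3 chunks_done=0
Byte 7 = 0x0A: mode=SIZE remaining=0 emitted=3 chunks_done=1
Byte 8 = '1': mode=SIZE remaining=0 emitted=3 chunks_done=1
Byte 9 = 0x0D: mode=SIZE_CR remaining=0 emitted=3 chunks_done=1
Byte 10 = 0x0A: mode=DATA remaining=1 emitted=3 chunks_done=1
Byte 11 = 'm': mode=DATA_DONE remaining=0 emitted=4 chunks_done=1
Byte 12 = 0x0D: mode=DATA_CR remaining=0 emitted=4 chunks_done=1
Byte 13 = 0x0A: mode=SIZE remaining=0 emitted=4 chunks_done=2
Byte 14 = '0': mode=SIZE remaining=0 emitted=4 chunks_done=2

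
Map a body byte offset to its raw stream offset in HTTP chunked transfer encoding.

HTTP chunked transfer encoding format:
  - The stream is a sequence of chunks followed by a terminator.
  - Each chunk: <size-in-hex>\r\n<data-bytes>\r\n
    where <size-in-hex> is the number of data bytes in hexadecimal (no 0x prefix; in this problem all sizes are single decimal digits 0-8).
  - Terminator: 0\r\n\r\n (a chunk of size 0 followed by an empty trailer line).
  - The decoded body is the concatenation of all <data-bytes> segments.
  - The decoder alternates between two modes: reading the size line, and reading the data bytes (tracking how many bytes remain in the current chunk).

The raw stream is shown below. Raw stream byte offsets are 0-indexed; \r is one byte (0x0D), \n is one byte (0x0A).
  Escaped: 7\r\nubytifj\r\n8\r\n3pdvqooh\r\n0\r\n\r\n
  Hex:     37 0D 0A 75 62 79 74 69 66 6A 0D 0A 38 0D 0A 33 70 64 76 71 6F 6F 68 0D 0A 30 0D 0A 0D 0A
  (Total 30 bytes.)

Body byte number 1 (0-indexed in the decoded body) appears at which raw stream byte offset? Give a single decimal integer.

Chunk 1: stream[0..1]='7' size=0x7=7, data at stream[3..10]='ubytifj' -> body[0..7], body so far='ubytifj'
Chunk 2: stream[12..13]='8' size=0x8=8, data at stream[15..23]='3pdvqooh' -> body[7..15], body so far='ubytifj3pdvqooh'
Chunk 3: stream[25..26]='0' size=0 (terminator). Final body='ubytifj3pdvqooh' (15 bytes)
Body byte 1 at stream offset 4

Answer: 4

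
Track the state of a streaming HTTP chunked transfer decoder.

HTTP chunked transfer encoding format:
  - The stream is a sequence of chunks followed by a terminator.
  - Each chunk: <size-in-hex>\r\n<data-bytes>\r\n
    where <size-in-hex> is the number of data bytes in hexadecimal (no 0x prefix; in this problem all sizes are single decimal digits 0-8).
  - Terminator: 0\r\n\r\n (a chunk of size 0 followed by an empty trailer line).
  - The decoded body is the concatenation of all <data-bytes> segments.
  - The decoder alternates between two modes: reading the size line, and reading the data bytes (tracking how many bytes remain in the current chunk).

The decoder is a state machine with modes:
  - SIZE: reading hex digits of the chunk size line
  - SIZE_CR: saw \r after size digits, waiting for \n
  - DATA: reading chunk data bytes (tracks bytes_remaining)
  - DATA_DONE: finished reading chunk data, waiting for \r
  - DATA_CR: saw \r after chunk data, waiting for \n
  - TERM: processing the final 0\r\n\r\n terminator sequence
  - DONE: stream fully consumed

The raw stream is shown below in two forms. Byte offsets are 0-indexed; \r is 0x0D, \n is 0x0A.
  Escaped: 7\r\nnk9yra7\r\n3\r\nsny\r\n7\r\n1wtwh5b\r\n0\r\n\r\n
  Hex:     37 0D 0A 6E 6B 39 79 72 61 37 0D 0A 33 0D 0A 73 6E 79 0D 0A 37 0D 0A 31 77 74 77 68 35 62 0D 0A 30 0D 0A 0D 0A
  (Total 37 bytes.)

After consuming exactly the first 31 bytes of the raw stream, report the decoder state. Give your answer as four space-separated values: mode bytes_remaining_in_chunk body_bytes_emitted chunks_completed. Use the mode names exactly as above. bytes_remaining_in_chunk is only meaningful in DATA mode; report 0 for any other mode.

Answer: DATA_CR 0 17 2

Derivation:
Byte 0 = '7': mode=SIZE remaining=0 emitted=0 chunks_done=0
Byte 1 = 0x0D: mode=SIZE_CR remaining=0 emitted=0 chunks_done=0
Byte 2 = 0x0A: mode=DATA remaining=7 emitted=0 chunks_done=0
Byte 3 = 'n': mode=DATA remaining=6 emitted=1 chunks_done=0
Byte 4 = 'k': mode=DATA remaining=5 emitted=2 chunks_done=0
Byte 5 = '9': mode=DATA remaining=4 emitted=3 chunks_done=0
Byte 6 = 'y': mode=DATA remaining=3 emitted=4 chunks_done=0
Byte 7 = 'r': mode=DATA remaining=2 emitted=5 chunks_done=0
Byte 8 = 'a': mode=DATA remaining=1 emitted=6 chunks_done=0
Byte 9 = '7': mode=DATA_DONE remaining=0 emitted=7 chunks_done=0
Byte 10 = 0x0D: mode=DATA_CR remaining=0 emitted=7 chunks_done=0
Byte 11 = 0x0A: mode=SIZE remaining=0 emitted=7 chunks_done=1
Byte 12 = '3': mode=SIZE remaining=0 emitted=7 chunks_done=1
Byte 13 = 0x0D: mode=SIZE_CR remaining=0 emitted=7 chunks_done=1
Byte 14 = 0x0A: mode=DATA remaining=3 emitted=7 chunks_done=1
Byte 15 = 's': mode=DATA remaining=2 emitted=8 chunks_done=1
Byte 16 = 'n': mode=DATA remaining=1 emitted=9 chunks_done=1
Byte 17 = 'y': mode=DATA_DONE remaining=0 emitted=10 chunks_done=1
Byte 18 = 0x0D: mode=DATA_CR remaining=0 emitted=10 chunks_done=1
Byte 19 = 0x0A: mode=SIZE remaining=0 emitted=10 chunks_done=2
Byte 20 = '7': mode=SIZE remaining=0 emitted=10 chunks_done=2
Byte 21 = 0x0D: mode=SIZE_CR remaining=0 emitted=10 chunks_done=2
Byte 22 = 0x0A: mode=DATA remaining=7 emitted=10 chunks_done=2
Byte 23 = '1': mode=DATA remaining=6 emitted=11 chunks_done=2
Byte 24 = 'w': mode=DATA remaining=5 emitted=12 chunks_done=2
Byte 25 = 't': mode=DATA remaining=4 emitted=13 chunks_done=2
Byte 26 = 'w': mode=DATA remaining=3 emitted=14 chunks_done=2
Byte 27 = 'h': mode=DATA remaining=2 emitted=15 chunks_done=2
Byte 28 = '5': mode=DATA remaining=1 emitted=16 chunks_done=2
Byte 29 = 'b': mode=DATA_DONE remaining=0 emitted=17 chunks_done=2
Byte 30 = 0x0D: mode=DATA_CR remaining=0 emitted=17 chunks_done=2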